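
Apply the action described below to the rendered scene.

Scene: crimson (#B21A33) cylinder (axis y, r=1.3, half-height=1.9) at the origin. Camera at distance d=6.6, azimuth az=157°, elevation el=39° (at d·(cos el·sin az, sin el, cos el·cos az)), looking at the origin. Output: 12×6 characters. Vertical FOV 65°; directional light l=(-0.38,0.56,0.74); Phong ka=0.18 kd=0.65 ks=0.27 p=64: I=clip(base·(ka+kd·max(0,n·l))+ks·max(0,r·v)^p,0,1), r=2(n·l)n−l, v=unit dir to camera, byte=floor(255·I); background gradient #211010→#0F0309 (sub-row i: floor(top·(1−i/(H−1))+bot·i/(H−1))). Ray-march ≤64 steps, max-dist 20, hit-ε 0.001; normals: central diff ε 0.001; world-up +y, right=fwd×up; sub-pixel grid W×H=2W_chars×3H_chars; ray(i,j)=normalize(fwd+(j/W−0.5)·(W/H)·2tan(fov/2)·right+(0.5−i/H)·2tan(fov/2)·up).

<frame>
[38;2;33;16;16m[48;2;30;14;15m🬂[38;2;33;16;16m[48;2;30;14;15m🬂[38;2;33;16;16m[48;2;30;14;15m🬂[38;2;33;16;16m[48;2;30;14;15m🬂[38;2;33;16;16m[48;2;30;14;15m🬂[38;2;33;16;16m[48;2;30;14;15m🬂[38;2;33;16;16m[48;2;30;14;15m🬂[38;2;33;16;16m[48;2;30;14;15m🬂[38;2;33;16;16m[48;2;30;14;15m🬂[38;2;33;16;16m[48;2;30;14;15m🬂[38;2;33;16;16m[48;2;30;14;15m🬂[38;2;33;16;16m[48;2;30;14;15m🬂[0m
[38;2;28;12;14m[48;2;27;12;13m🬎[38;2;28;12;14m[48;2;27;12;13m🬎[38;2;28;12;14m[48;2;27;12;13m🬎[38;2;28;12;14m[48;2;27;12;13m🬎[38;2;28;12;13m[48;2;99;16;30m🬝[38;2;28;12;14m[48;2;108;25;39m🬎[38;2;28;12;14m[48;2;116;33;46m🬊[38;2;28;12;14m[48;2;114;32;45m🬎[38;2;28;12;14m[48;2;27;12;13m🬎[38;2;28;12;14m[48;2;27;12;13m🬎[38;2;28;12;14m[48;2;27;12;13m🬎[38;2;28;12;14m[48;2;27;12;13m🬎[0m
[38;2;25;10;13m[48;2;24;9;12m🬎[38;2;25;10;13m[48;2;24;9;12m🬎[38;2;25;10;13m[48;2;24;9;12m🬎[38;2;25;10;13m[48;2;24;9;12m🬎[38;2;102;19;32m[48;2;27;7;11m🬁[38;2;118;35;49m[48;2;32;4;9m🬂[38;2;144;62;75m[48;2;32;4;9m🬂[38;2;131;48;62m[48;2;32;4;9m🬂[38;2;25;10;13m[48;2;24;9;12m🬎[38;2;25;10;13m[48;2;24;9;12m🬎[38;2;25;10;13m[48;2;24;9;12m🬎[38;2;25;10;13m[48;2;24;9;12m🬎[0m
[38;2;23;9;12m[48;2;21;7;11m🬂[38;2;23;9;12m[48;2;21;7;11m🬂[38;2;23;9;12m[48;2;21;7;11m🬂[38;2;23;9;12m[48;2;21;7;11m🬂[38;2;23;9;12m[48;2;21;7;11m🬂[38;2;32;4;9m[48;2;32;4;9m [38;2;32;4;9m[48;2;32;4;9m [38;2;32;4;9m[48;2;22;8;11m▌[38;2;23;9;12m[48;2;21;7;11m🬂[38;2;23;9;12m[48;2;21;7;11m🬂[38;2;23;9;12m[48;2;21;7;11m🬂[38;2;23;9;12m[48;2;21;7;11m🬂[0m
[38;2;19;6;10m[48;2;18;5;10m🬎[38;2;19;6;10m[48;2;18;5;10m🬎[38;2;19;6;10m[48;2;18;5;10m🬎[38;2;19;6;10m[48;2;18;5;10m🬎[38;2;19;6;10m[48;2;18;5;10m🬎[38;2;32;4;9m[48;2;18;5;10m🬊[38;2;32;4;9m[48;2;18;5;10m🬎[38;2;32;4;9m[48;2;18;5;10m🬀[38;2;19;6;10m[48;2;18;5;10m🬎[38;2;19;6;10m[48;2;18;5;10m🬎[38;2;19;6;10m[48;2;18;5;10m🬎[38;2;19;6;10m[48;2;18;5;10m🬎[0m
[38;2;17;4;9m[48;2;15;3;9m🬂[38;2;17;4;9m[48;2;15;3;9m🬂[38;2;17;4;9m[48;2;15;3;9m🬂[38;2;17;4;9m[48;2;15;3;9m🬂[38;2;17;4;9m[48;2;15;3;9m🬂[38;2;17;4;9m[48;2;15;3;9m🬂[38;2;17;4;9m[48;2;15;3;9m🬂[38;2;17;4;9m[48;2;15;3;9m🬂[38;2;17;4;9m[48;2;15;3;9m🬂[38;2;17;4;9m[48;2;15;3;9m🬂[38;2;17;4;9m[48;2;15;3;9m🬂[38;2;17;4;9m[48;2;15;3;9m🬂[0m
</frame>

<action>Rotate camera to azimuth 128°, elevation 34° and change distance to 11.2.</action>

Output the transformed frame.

<frame>
[38;2;33;16;16m[48;2;30;14;15m🬂[38;2;33;16;16m[48;2;30;14;15m🬂[38;2;33;16;16m[48;2;30;14;15m🬂[38;2;33;16;16m[48;2;30;14;15m🬂[38;2;33;16;16m[48;2;30;14;15m🬂[38;2;33;16;16m[48;2;30;14;15m🬂[38;2;33;16;16m[48;2;30;14;15m🬂[38;2;33;16;16m[48;2;30;14;15m🬂[38;2;33;16;16m[48;2;30;14;15m🬂[38;2;33;16;16m[48;2;30;14;15m🬂[38;2;33;16;16m[48;2;30;14;15m🬂[38;2;33;16;16m[48;2;30;14;15m🬂[0m
[38;2;28;12;14m[48;2;27;12;13m🬎[38;2;28;12;14m[48;2;27;12;13m🬎[38;2;28;12;14m[48;2;27;12;13m🬎[38;2;28;12;14m[48;2;27;12;13m🬎[38;2;28;12;14m[48;2;27;12;13m🬎[38;2;28;12;14m[48;2;27;12;13m🬎[38;2;28;12;14m[48;2;27;12;13m🬎[38;2;28;12;14m[48;2;27;12;13m🬎[38;2;28;12;14m[48;2;27;12;13m🬎[38;2;28;12;14m[48;2;27;12;13m🬎[38;2;28;12;14m[48;2;27;12;13m🬎[38;2;28;12;14m[48;2;27;12;13m🬎[0m
[38;2;25;10;13m[48;2;24;9;12m🬎[38;2;25;10;13m[48;2;24;9;12m🬎[38;2;25;10;13m[48;2;24;9;12m🬎[38;2;25;10;13m[48;2;24;9;12m🬎[38;2;25;10;13m[48;2;24;9;12m🬎[38;2;98;16;29m[48;2;26;9;12m🬇[38;2;29;7;11m[48;2;96;14;27m🬰[38;2;25;10;13m[48;2;24;9;12m🬎[38;2;25;10;13m[48;2;24;9;12m🬎[38;2;25;10;13m[48;2;24;9;12m🬎[38;2;25;10;13m[48;2;24;9;12m🬎[38;2;25;10;13m[48;2;24;9;12m🬎[0m
[38;2;23;9;12m[48;2;21;7;11m🬂[38;2;23;9;12m[48;2;21;7;11m🬂[38;2;23;9;12m[48;2;21;7;11m🬂[38;2;23;9;12m[48;2;21;7;11m🬂[38;2;23;9;12m[48;2;21;7;11m🬂[38;2;32;4;9m[48;2;22;8;11m▐[38;2;32;4;9m[48;2;32;4;9m [38;2;23;9;12m[48;2;21;7;11m🬂[38;2;23;9;12m[48;2;21;7;11m🬂[38;2;23;9;12m[48;2;21;7;11m🬂[38;2;23;9;12m[48;2;21;7;11m🬂[38;2;23;9;12m[48;2;21;7;11m🬂[0m
[38;2;19;6;10m[48;2;18;5;10m🬎[38;2;19;6;10m[48;2;18;5;10m🬎[38;2;19;6;10m[48;2;18;5;10m🬎[38;2;19;6;10m[48;2;18;5;10m🬎[38;2;19;6;10m[48;2;18;5;10m🬎[38;2;19;6;10m[48;2;18;5;10m🬎[38;2;19;6;10m[48;2;18;5;10m🬎[38;2;19;6;10m[48;2;18;5;10m🬎[38;2;19;6;10m[48;2;18;5;10m🬎[38;2;19;6;10m[48;2;18;5;10m🬎[38;2;19;6;10m[48;2;18;5;10m🬎[38;2;19;6;10m[48;2;18;5;10m🬎[0m
[38;2;17;4;9m[48;2;15;3;9m🬂[38;2;17;4;9m[48;2;15;3;9m🬂[38;2;17;4;9m[48;2;15;3;9m🬂[38;2;17;4;9m[48;2;15;3;9m🬂[38;2;17;4;9m[48;2;15;3;9m🬂[38;2;17;4;9m[48;2;15;3;9m🬂[38;2;17;4;9m[48;2;15;3;9m🬂[38;2;17;4;9m[48;2;15;3;9m🬂[38;2;17;4;9m[48;2;15;3;9m🬂[38;2;17;4;9m[48;2;15;3;9m🬂[38;2;17;4;9m[48;2;15;3;9m🬂[38;2;17;4;9m[48;2;15;3;9m🬂[0m
</frame>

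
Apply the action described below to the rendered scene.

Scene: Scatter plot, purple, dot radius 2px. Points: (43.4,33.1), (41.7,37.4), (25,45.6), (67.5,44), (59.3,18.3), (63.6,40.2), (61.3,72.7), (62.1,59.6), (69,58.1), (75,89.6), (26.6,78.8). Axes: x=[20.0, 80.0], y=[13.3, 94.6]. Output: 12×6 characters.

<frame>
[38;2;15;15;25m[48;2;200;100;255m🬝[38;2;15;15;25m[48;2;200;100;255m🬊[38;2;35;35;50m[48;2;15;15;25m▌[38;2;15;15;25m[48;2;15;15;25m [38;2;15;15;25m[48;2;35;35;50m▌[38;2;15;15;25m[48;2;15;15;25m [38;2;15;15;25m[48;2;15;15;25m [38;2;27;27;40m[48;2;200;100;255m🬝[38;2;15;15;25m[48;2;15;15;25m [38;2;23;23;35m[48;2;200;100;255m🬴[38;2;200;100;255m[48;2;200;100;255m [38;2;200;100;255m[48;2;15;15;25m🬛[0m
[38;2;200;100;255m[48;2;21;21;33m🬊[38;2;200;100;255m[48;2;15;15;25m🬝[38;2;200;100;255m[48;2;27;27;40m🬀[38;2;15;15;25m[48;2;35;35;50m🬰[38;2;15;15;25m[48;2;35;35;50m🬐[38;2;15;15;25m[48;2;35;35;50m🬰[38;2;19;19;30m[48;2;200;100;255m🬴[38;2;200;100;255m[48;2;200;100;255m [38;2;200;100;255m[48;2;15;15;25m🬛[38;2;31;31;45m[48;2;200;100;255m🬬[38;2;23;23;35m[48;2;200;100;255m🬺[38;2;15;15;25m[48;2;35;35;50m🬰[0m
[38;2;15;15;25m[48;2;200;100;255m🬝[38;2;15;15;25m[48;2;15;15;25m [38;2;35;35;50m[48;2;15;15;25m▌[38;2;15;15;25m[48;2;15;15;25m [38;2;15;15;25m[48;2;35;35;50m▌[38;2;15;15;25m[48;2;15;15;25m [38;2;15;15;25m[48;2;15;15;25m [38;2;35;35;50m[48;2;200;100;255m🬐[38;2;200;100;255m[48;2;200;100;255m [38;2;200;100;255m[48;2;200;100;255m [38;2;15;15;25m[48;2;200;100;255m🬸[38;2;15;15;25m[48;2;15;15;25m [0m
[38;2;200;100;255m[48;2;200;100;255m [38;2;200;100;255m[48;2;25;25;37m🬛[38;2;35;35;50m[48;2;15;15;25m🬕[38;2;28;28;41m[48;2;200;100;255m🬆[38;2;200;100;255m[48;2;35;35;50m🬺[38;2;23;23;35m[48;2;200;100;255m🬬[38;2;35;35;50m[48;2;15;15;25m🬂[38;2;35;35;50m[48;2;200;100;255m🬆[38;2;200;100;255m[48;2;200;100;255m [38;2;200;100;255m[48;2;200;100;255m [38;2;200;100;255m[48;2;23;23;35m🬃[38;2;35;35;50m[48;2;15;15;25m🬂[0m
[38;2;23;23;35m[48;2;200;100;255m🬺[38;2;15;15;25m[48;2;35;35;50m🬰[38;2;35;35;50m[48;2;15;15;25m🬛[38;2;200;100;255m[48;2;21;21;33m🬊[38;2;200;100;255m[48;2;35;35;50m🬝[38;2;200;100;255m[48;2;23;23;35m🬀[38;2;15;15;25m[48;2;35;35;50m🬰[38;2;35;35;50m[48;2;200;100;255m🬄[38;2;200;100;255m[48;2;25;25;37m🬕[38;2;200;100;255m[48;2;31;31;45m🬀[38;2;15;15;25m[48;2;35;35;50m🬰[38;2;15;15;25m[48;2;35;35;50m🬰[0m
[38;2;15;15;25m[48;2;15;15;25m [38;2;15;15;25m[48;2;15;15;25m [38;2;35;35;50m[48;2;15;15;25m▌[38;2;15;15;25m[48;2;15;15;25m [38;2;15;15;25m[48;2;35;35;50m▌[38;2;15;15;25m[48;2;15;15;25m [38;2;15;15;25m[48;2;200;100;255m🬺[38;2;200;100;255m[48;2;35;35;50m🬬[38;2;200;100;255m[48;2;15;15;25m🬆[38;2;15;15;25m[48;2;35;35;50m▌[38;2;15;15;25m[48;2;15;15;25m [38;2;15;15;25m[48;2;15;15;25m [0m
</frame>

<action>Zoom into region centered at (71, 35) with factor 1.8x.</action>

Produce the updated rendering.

<frame>
[38;2;15;15;25m[48;2;15;15;25m [38;2;15;15;25m[48;2;200;100;255m🬺[38;2;200;100;255m[48;2;35;35;50m🬬[38;2;200;100;255m[48;2;15;15;25m🬆[38;2;200;100;255m[48;2;21;21;33m🬊[38;2;200;100;255m[48;2;15;15;25m🬝[38;2;200;100;255m[48;2;15;15;25m🬀[38;2;35;35;50m[48;2;15;15;25m▌[38;2;15;15;25m[48;2;15;15;25m [38;2;15;15;25m[48;2;35;35;50m▌[38;2;15;15;25m[48;2;15;15;25m [38;2;15;15;25m[48;2;15;15;25m [0m
[38;2;15;15;25m[48;2;35;35;50m🬰[38;2;15;15;25m[48;2;35;35;50m🬰[38;2;31;31;45m[48;2;200;100;255m🬝[38;2;21;21;33m[48;2;200;100;255m🬊[38;2;15;15;25m[48;2;200;100;255m🬀[38;2;21;21;33m[48;2;200;100;255m🬊[38;2;15;15;25m[48;2;35;35;50m🬰[38;2;35;35;50m[48;2;15;15;25m🬛[38;2;15;15;25m[48;2;35;35;50m🬰[38;2;15;15;25m[48;2;35;35;50m🬐[38;2;15;15;25m[48;2;35;35;50m🬰[38;2;15;15;25m[48;2;35;35;50m🬰[0m
[38;2;15;15;25m[48;2;15;15;25m [38;2;15;15;25m[48;2;15;15;25m [38;2;200;100;255m[48;2;28;28;41m🬊[38;2;200;100;255m[48;2;15;15;25m🬝[38;2;200;100;255m[48;2;21;21;33m🬊[38;2;200;100;255m[48;2;15;15;25m🬀[38;2;15;15;25m[48;2;15;15;25m [38;2;35;35;50m[48;2;15;15;25m▌[38;2;15;15;25m[48;2;15;15;25m [38;2;15;15;25m[48;2;35;35;50m▌[38;2;15;15;25m[48;2;15;15;25m [38;2;15;15;25m[48;2;15;15;25m [0m
[38;2;35;35;50m[48;2;15;15;25m🬂[38;2;35;35;50m[48;2;15;15;25m🬂[38;2;35;35;50m[48;2;15;15;25m🬕[38;2;35;35;50m[48;2;15;15;25m🬂[38;2;35;35;50m[48;2;15;15;25m🬨[38;2;35;35;50m[48;2;15;15;25m🬂[38;2;35;35;50m[48;2;15;15;25m🬂[38;2;35;35;50m[48;2;15;15;25m🬕[38;2;35;35;50m[48;2;15;15;25m🬂[38;2;35;35;50m[48;2;15;15;25m🬨[38;2;35;35;50m[48;2;15;15;25m🬂[38;2;35;35;50m[48;2;15;15;25m🬂[0m
[38;2;23;23;35m[48;2;200;100;255m🬝[38;2;15;15;25m[48;2;200;100;255m🬀[38;2;28;28;41m[48;2;200;100;255m🬊[38;2;15;15;25m[48;2;35;35;50m🬰[38;2;15;15;25m[48;2;35;35;50m🬐[38;2;15;15;25m[48;2;35;35;50m🬰[38;2;15;15;25m[48;2;35;35;50m🬰[38;2;35;35;50m[48;2;15;15;25m🬛[38;2;15;15;25m[48;2;35;35;50m🬰[38;2;15;15;25m[48;2;35;35;50m🬐[38;2;15;15;25m[48;2;35;35;50m🬰[38;2;15;15;25m[48;2;35;35;50m🬰[0m
[38;2;15;15;25m[48;2;15;15;25m [38;2;200;100;255m[48;2;15;15;25m🬊[38;2;200;100;255m[48;2;23;23;35m🬀[38;2;15;15;25m[48;2;15;15;25m [38;2;15;15;25m[48;2;35;35;50m▌[38;2;15;15;25m[48;2;15;15;25m [38;2;15;15;25m[48;2;15;15;25m [38;2;35;35;50m[48;2;15;15;25m▌[38;2;15;15;25m[48;2;15;15;25m [38;2;15;15;25m[48;2;35;35;50m▌[38;2;15;15;25m[48;2;15;15;25m [38;2;15;15;25m[48;2;15;15;25m [0m
</frame>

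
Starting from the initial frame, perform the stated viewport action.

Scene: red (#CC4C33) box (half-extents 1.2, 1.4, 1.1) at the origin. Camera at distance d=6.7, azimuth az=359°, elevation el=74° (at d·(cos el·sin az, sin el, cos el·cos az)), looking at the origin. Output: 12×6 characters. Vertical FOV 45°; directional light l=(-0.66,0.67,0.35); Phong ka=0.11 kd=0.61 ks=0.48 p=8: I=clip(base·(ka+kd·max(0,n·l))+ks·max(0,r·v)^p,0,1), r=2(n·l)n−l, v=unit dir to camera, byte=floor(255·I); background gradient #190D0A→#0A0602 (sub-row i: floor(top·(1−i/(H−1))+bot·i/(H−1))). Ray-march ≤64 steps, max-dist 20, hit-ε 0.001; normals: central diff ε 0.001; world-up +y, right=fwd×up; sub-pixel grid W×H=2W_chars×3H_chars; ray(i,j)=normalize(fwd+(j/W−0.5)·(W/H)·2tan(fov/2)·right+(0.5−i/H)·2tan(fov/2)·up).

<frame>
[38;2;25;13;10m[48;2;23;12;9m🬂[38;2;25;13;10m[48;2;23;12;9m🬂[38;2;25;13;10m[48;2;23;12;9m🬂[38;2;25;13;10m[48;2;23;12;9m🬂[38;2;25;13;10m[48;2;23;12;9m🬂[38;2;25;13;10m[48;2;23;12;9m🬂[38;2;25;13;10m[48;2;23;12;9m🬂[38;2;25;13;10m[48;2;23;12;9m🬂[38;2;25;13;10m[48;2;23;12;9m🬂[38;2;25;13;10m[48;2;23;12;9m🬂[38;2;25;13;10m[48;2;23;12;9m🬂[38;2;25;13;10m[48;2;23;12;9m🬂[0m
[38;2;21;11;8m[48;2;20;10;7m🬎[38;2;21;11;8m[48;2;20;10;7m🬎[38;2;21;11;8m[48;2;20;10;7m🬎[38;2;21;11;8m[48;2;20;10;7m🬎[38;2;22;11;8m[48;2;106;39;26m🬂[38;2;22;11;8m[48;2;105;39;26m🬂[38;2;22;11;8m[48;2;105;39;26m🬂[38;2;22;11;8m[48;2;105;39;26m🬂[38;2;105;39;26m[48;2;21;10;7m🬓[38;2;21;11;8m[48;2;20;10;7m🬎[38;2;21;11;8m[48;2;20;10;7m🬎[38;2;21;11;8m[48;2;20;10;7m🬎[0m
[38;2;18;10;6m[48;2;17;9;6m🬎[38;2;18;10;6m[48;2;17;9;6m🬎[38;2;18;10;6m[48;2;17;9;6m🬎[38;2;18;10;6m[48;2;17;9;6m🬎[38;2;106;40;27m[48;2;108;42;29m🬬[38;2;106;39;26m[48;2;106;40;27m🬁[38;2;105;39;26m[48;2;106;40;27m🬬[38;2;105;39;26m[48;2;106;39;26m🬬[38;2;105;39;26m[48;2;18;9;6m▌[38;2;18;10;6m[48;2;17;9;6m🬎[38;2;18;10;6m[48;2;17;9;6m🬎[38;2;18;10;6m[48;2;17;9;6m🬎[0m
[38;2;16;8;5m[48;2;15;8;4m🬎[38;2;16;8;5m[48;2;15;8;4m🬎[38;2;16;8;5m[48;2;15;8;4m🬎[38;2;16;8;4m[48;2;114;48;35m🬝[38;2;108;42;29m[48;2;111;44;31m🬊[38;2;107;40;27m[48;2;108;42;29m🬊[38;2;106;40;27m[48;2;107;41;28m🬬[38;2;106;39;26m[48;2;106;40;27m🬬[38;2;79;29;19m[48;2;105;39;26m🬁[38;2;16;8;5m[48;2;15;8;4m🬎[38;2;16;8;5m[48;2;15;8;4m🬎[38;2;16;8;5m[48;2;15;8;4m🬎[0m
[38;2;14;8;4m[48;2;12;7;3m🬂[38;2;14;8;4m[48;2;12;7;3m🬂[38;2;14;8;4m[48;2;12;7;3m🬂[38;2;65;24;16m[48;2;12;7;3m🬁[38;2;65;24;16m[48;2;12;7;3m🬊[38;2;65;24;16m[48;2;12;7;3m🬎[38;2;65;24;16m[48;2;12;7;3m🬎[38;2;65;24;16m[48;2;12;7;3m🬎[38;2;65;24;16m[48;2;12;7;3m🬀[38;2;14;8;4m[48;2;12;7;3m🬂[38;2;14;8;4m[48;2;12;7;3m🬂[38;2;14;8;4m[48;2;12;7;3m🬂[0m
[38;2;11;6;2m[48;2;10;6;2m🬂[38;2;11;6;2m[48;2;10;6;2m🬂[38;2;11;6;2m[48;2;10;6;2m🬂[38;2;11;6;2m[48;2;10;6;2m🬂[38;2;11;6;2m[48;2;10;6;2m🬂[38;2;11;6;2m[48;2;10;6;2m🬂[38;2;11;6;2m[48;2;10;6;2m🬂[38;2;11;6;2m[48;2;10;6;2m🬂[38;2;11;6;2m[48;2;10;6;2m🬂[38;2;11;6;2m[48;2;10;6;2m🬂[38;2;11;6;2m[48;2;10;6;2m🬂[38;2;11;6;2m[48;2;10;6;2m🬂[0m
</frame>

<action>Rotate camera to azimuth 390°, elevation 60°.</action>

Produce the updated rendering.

<frame>
[38;2;25;13;10m[48;2;23;12;9m🬂[38;2;25;13;10m[48;2;23;12;9m🬂[38;2;25;13;10m[48;2;23;12;9m🬂[38;2;25;13;10m[48;2;23;12;9m🬂[38;2;25;13;10m[48;2;23;12;9m🬂[38;2;25;13;10m[48;2;23;12;9m🬂[38;2;25;13;10m[48;2;23;12;9m🬂[38;2;25;13;10m[48;2;23;12;9m🬂[38;2;25;13;10m[48;2;23;12;9m🬂[38;2;25;13;10m[48;2;23;12;9m🬂[38;2;25;13;10m[48;2;23;12;9m🬂[38;2;25;13;10m[48;2;23;12;9m🬂[0m
[38;2;21;11;8m[48;2;20;10;7m🬎[38;2;21;11;8m[48;2;20;10;7m🬎[38;2;21;11;8m[48;2;20;10;7m🬎[38;2;21;11;8m[48;2;20;10;7m🬎[38;2;21;11;8m[48;2;108;42;29m🬆[38;2;106;40;27m[48;2;107;41;28m🬬[38;2;22;11;8m[48;2;106;39;26m🬁[38;2;22;11;8m[48;2;105;39;26m🬂[38;2;21;11;8m[48;2;105;39;26m🬎[38;2;21;11;8m[48;2;20;10;7m🬎[38;2;21;11;8m[48;2;20;10;7m🬎[38;2;21;11;8m[48;2;20;10;7m🬎[0m
[38;2;18;10;6m[48;2;17;9;6m🬎[38;2;18;10;6m[48;2;17;9;6m🬎[38;2;18;10;6m[48;2;17;9;6m🬎[38;2;42;17;11m[48;2;114;48;35m🬐[38;2;110;43;30m[48;2;112;45;32m🬨[38;2;107;40;27m[48;2;108;42;29m🬨[38;2;106;39;27m[48;2;107;40;27m🬨[38;2;106;39;26m[48;2;105;39;26m🬺[38;2;105;39;26m[48;2;17;9;6m🬝[38;2;18;10;6m[48;2;17;9;6m🬎[38;2;18;10;6m[48;2;17;9;6m🬎[38;2;18;10;6m[48;2;17;9;6m🬎[0m
[38;2;16;8;5m[48;2;15;8;4m🬎[38;2;16;8;5m[48;2;15;8;4m🬎[38;2;16;8;5m[48;2;15;8;4m🬎[38;2;65;24;16m[48;2;15;8;4m🬉[38;2;65;24;16m[48;2;112;45;32m🬺[38;2;109;42;29m[48;2;65;24;16m🬊[38;2;107;40;27m[48;2;65;24;16m🬬[38;2;106;39;26m[48;2;22;8;5m🬝[38;2;22;8;5m[48;2;15;8;4m🬀[38;2;16;8;5m[48;2;15;8;4m🬎[38;2;16;8;5m[48;2;15;8;4m🬎[38;2;16;8;5m[48;2;15;8;4m🬎[0m
[38;2;14;8;4m[48;2;12;7;3m🬂[38;2;14;8;4m[48;2;12;7;3m🬂[38;2;14;8;4m[48;2;12;7;3m🬂[38;2;14;8;4m[48;2;12;7;3m🬂[38;2;65;24;16m[48;2;12;7;3m🬂[38;2;65;24;16m[48;2;12;7;3m🬎[38;2;65;24;16m[48;2;65;24;16m [38;2;65;24;16m[48;2;12;7;3m🬄[38;2;14;8;4m[48;2;12;7;3m🬂[38;2;14;8;4m[48;2;12;7;3m🬂[38;2;14;8;4m[48;2;12;7;3m🬂[38;2;14;8;4m[48;2;12;7;3m🬂[0m
[38;2;11;6;2m[48;2;10;6;2m🬂[38;2;11;6;2m[48;2;10;6;2m🬂[38;2;11;6;2m[48;2;10;6;2m🬂[38;2;11;6;2m[48;2;10;6;2m🬂[38;2;11;6;2m[48;2;10;6;2m🬂[38;2;11;6;2m[48;2;10;6;2m🬂[38;2;11;6;2m[48;2;10;6;2m🬂[38;2;11;6;2m[48;2;10;6;2m🬂[38;2;11;6;2m[48;2;10;6;2m🬂[38;2;11;6;2m[48;2;10;6;2m🬂[38;2;11;6;2m[48;2;10;6;2m🬂[38;2;11;6;2m[48;2;10;6;2m🬂[0m
</frame>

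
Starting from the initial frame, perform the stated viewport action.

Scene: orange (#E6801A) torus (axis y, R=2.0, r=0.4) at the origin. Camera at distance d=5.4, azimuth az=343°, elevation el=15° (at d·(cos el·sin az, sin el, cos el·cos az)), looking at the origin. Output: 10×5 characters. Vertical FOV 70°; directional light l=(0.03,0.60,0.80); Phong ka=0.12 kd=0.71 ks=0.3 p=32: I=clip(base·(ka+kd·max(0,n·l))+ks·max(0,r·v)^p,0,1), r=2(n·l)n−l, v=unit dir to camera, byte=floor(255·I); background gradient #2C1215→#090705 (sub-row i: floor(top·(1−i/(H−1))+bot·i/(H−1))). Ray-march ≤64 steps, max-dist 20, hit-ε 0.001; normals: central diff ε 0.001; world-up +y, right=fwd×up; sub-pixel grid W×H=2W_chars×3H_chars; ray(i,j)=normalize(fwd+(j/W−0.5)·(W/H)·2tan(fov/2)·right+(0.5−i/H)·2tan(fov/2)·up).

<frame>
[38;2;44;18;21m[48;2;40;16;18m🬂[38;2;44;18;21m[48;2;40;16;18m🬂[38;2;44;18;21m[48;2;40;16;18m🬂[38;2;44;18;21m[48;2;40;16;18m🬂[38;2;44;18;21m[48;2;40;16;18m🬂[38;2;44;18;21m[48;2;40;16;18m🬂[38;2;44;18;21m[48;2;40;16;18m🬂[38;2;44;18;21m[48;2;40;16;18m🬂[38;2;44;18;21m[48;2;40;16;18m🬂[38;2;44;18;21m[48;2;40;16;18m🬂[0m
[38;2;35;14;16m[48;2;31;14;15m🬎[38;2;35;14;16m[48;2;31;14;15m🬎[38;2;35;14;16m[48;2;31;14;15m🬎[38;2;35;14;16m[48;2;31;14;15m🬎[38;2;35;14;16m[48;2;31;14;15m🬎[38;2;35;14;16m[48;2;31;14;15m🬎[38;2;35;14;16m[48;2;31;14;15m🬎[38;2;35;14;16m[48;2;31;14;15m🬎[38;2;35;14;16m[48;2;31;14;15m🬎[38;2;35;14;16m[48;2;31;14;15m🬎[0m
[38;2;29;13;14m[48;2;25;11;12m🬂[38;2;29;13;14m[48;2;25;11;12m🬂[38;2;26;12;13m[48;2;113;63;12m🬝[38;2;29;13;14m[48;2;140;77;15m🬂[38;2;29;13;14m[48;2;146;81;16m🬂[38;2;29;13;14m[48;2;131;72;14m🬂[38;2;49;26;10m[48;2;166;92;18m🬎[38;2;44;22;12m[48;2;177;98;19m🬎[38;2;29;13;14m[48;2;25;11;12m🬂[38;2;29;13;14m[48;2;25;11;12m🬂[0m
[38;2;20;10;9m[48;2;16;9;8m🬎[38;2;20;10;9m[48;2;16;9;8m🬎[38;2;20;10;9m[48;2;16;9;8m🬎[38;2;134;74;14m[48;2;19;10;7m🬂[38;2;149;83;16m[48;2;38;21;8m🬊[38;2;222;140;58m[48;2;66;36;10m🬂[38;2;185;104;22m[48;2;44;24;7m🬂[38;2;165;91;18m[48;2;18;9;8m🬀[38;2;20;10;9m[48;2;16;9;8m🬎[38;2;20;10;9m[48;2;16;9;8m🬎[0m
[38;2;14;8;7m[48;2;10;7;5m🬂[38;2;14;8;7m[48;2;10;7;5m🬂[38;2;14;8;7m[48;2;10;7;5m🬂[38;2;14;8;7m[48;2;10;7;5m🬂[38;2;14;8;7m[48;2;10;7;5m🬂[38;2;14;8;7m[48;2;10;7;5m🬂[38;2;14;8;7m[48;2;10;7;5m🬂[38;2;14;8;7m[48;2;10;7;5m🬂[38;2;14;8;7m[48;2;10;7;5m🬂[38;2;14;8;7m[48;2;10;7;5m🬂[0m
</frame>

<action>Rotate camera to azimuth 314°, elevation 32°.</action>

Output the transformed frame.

<frame>
[38;2;44;18;21m[48;2;40;16;18m🬂[38;2;44;18;21m[48;2;40;16;18m🬂[38;2;44;18;21m[48;2;40;16;18m🬂[38;2;44;18;21m[48;2;40;16;18m🬂[38;2;44;18;21m[48;2;40;16;18m🬂[38;2;44;18;21m[48;2;40;16;18m🬂[38;2;44;18;21m[48;2;40;16;18m🬂[38;2;44;18;21m[48;2;40;16;18m🬂[38;2;44;18;21m[48;2;40;16;18m🬂[38;2;44;18;21m[48;2;40;16;18m🬂[0m
[38;2;35;14;16m[48;2;31;14;15m🬎[38;2;35;14;16m[48;2;31;14;15m🬎[38;2;35;14;16m[48;2;31;14;15m🬎[38;2;35;14;16m[48;2;31;14;15m🬎[38;2;35;14;16m[48;2;31;14;15m🬎[38;2;35;14;16m[48;2;31;14;15m🬎[38;2;35;14;16m[48;2;31;14;15m🬎[38;2;35;14;16m[48;2;31;14;15m🬎[38;2;35;14;16m[48;2;31;14;15m🬎[38;2;35;14;16m[48;2;31;14;15m🬎[0m
[38;2;29;13;14m[48;2;25;11;12m🬂[38;2;29;13;14m[48;2;25;11;12m🬂[38;2;26;12;13m[48;2;58;32;6m🬝[38;2;145;81;16m[48;2;26;12;12m🬜[38;2;185;105;24m[48;2;25;11;12m🬂[38;2;120;67;13m[48;2;25;11;12m🬂[38;2;103;57;11m[48;2;25;12;9m🬂[38;2;54;28;12m[48;2;183;102;20m🬝[38;2;29;13;14m[48;2;25;11;12m🬂[38;2;29;13;14m[48;2;25;11;12m🬂[0m
[38;2;20;10;9m[48;2;16;9;8m🬎[38;2;20;10;9m[48;2;16;9;8m🬎[38;2;37;20;4m[48;2;18;9;8m🬁[38;2;112;62;12m[48;2;41;22;7m🬎[38;2;21;10;10m[48;2;133;73;14m🬂[38;2;21;10;10m[48;2;152;84;17m🬂[38;2;65;35;11m[48;2;169;96;24m🬂[38;2;179;99;19m[48;2;17;9;8m🬆[38;2;20;10;9m[48;2;16;9;8m🬎[38;2;20;10;9m[48;2;16;9;8m🬎[0m
[38;2;14;8;7m[48;2;10;7;5m🬂[38;2;14;8;7m[48;2;10;7;5m🬂[38;2;14;8;7m[48;2;10;7;5m🬂[38;2;14;8;7m[48;2;10;7;5m🬂[38;2;14;8;7m[48;2;10;7;5m🬂[38;2;14;8;7m[48;2;10;7;5m🬂[38;2;14;8;7m[48;2;10;7;5m🬂[38;2;14;8;7m[48;2;10;7;5m🬂[38;2;14;8;7m[48;2;10;7;5m🬂[38;2;14;8;7m[48;2;10;7;5m🬂[0m
</frame>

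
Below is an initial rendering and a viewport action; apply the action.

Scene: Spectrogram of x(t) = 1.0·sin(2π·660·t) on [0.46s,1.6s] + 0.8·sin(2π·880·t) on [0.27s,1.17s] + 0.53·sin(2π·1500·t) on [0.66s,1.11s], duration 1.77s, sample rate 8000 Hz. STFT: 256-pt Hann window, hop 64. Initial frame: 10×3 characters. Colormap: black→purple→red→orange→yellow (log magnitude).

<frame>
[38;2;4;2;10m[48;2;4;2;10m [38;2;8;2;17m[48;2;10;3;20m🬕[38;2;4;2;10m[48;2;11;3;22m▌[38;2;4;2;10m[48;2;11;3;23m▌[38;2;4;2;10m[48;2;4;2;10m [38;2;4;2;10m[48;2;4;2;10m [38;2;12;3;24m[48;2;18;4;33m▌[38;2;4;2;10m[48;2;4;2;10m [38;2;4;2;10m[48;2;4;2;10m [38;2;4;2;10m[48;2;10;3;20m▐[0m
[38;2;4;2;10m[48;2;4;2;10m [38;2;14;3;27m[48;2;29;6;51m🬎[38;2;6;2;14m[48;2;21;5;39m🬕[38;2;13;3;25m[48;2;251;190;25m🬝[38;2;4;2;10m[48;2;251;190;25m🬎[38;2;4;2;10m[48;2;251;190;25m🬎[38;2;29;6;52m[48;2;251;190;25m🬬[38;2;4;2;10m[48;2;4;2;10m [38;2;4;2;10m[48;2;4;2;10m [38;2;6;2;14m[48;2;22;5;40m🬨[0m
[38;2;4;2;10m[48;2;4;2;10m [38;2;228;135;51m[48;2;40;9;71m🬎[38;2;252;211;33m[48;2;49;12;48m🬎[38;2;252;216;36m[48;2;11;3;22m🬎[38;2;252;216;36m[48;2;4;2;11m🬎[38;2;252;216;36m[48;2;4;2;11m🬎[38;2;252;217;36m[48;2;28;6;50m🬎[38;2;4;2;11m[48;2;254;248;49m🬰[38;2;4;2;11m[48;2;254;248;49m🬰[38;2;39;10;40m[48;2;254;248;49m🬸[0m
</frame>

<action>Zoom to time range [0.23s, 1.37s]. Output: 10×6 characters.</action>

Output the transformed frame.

<frame>
[38;2;4;2;10m[48;2;9;3;18m▐[38;2;4;2;10m[48;2;9;3;19m▌[38;2;4;2;10m[48;2;11;3;22m▐[38;2;4;2;10m[48;2;11;3;22m▌[38;2;4;2;10m[48;2;4;2;10m [38;2;4;2;10m[48;2;4;2;10m [38;2;4;2;10m[48;2;4;2;10m [38;2;4;2;10m[48;2;11;3;22m▌[38;2;6;2;13m[48;2;16;4;30m▐[38;2;4;2;10m[48;2;4;2;10m [0m
[38;2;4;2;10m[48;2;10;3;20m▐[38;2;4;2;10m[48;2;10;3;20m▌[38;2;4;2;10m[48;2;12;3;24m▐[38;2;4;2;10m[48;2;13;3;25m▌[38;2;4;2;10m[48;2;4;2;10m [38;2;4;2;10m[48;2;4;2;10m [38;2;4;2;10m[48;2;4;2;10m [38;2;4;2;10m[48;2;13;3;26m▌[38;2;6;2;14m[48;2;17;4;32m▐[38;2;4;2;10m[48;2;4;2;10m [0m
[38;2;4;2;10m[48;2;13;3;26m▐[38;2;4;2;10m[48;2;12;3;24m▌[38;2;4;2;10m[48;2;15;4;28m▐[38;2;4;2;10m[48;2;20;5;37m▌[38;2;4;2;10m[48;2;4;2;10m [38;2;4;2;10m[48;2;4;2;10m [38;2;4;2;10m[48;2;4;2;10m [38;2;4;2;10m[48;2;21;5;38m▌[38;2;7;2;15m[48;2;20;5;37m▐[38;2;4;2;10m[48;2;4;2;10m [0m
[38;2;4;2;10m[48;2;25;6;45m▐[38;2;4;2;10m[48;2;18;4;34m▌[38;2;4;2;10m[48;2;23;5;42m▐[38;2;12;3;24m[48;2;222;120;52m🬕[38;2;5;2;11m[48;2;251;190;25m🬎[38;2;4;2;11m[48;2;251;190;25m🬎[38;2;5;2;11m[48;2;251;190;25m🬎[38;2;16;4;30m[48;2;234;144;43m🬆[38;2;9;2;19m[48;2;30;7;53m▐[38;2;4;2;10m[48;2;4;2;10m [0m
[38;2;28;7;50m[48;2;252;205;31m🬂[38;2;17;4;32m[48;2;252;205;31m🬂[38;2;21;5;38m[48;2;252;206;31m🬂[38;2;28;6;49m[48;2;252;206;31m🬂[38;2;5;2;11m[48;2;252;206;31m🬂[38;2;4;2;11m[48;2;252;206;31m🬂[38;2;5;2;11m[48;2;252;206;31m🬂[38;2;29;7;50m[48;2;252;206;32m🬂[38;2;32;7;55m[48;2;252;204;31m🬊[38;2;4;2;10m[48;2;252;201;30m🬎[0m
[38;2;56;13;79m[48;2;4;2;10m▌[38;2;217;87;55m[48;2;26;6;39m🬁[38;2;254;248;49m[48;2;43;11;49m🬂[38;2;254;248;49m[48;2;11;3;23m🬂[38;2;254;248;49m[48;2;4;2;10m🬂[38;2;254;248;49m[48;2;4;2;10m🬂[38;2;254;248;49m[48;2;4;2;10m🬂[38;2;254;248;49m[48;2;11;3;23m🬂[38;2;254;249;49m[48;2;19;4;36m🬂[38;2;254;248;49m[48;2;4;2;10m🬂[0m
</frame>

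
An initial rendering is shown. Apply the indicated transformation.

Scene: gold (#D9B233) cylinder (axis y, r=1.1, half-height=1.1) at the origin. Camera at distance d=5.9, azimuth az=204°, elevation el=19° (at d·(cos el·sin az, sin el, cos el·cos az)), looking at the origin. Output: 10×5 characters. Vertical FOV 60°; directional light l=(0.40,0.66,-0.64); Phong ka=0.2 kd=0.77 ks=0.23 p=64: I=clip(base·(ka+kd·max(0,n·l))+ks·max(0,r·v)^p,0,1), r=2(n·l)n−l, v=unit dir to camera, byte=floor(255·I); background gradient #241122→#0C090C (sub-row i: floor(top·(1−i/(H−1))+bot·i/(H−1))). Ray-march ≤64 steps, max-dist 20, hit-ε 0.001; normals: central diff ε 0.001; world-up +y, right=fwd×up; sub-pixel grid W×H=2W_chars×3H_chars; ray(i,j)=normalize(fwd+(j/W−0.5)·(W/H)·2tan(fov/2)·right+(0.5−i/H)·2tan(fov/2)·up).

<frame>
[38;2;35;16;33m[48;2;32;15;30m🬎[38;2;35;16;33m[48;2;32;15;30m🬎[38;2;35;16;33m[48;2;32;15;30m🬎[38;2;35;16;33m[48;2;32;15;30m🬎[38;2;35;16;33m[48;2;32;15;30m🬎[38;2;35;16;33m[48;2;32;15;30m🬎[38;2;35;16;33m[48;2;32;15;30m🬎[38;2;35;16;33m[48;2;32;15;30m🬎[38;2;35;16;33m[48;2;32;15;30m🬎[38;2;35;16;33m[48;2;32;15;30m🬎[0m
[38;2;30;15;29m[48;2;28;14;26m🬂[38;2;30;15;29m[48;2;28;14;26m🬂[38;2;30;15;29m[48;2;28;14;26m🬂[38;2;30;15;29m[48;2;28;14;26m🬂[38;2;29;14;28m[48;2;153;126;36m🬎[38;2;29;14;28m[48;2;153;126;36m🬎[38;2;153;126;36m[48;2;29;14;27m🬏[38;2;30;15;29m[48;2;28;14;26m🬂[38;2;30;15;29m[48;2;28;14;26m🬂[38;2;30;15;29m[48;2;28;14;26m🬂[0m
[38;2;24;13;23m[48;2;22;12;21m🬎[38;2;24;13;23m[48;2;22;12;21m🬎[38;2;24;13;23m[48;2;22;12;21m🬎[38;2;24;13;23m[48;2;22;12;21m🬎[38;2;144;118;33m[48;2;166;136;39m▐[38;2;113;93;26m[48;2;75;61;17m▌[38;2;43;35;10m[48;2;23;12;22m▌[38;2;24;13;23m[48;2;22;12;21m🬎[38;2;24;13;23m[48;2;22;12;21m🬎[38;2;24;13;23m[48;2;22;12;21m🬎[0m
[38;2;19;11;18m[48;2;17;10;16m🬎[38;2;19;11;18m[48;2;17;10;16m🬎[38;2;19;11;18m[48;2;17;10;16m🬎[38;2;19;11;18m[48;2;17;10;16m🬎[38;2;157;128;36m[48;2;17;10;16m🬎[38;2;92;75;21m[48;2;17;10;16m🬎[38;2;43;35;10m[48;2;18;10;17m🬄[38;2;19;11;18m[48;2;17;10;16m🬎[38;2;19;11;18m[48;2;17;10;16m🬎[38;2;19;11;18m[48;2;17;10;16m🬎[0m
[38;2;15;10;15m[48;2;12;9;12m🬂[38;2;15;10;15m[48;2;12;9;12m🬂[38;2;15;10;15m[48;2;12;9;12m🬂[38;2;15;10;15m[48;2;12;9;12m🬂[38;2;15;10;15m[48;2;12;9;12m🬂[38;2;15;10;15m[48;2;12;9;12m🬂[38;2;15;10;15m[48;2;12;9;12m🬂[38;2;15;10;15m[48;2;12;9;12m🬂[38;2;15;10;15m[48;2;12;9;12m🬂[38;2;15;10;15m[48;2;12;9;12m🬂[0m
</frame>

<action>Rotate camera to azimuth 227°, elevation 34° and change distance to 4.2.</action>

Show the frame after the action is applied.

<frame>
[38;2;35;16;33m[48;2;32;15;30m🬎[38;2;35;16;33m[48;2;32;15;30m🬎[38;2;35;16;33m[48;2;32;15;30m🬎[38;2;35;16;33m[48;2;32;15;30m🬎[38;2;35;16;33m[48;2;32;15;30m🬎[38;2;35;16;33m[48;2;32;15;30m🬎[38;2;35;16;33m[48;2;32;15;30m🬎[38;2;35;16;33m[48;2;32;15;30m🬎[38;2;35;16;33m[48;2;32;15;30m🬎[38;2;35;16;33m[48;2;32;15;30m🬎[0m
[38;2;30;15;29m[48;2;28;14;26m🬂[38;2;30;15;29m[48;2;28;14;26m🬂[38;2;30;15;29m[48;2;28;14;26m🬂[38;2;29;14;28m[48;2;156;128;36m🬆[38;2;30;15;29m[48;2;153;126;36m🬂[38;2;30;15;29m[48;2;153;126;36m🬂[38;2;30;15;29m[48;2;153;126;36m🬂[38;2;43;35;10m[48;2;29;14;27m🬏[38;2;30;15;29m[48;2;28;14;26m🬂[38;2;30;15;29m[48;2;28;14;26m🬂[0m
[38;2;24;13;23m[48;2;22;12;21m🬎[38;2;24;13;23m[48;2;22;12;21m🬎[38;2;24;13;23m[48;2;22;12;21m🬎[38;2;23;12;22m[48;2;142;116;33m▌[38;2;153;126;36m[48;2;105;87;24m🬁[38;2;153;126;36m[48;2;55;45;12m🬂[38;2;43;35;10m[48;2;43;35;10m [38;2;24;13;23m[48;2;22;12;21m🬎[38;2;24;13;23m[48;2;22;12;21m🬎[38;2;24;13;23m[48;2;22;12;21m🬎[0m
[38;2;19;11;18m[48;2;17;10;16m🬎[38;2;19;11;18m[48;2;17;10;16m🬎[38;2;19;11;18m[48;2;17;10;16m🬎[38;2;156;128;36m[48;2;18;10;17m🬉[38;2;95;78;22m[48;2;124;102;29m▐[38;2;67;55;15m[48;2;43;35;10m▌[38;2;43;35;10m[48;2;17;10;16m🬝[38;2;19;11;18m[48;2;17;10;16m🬎[38;2;19;11;18m[48;2;17;10;16m🬎[38;2;19;11;18m[48;2;17;10;16m🬎[0m
[38;2;15;10;15m[48;2;12;9;12m🬂[38;2;15;10;15m[48;2;12;9;12m🬂[38;2;15;10;15m[48;2;12;9;12m🬂[38;2;15;10;15m[48;2;12;9;12m🬂[38;2;116;95;27m[48;2;12;9;12m🬂[38;2;55;45;12m[48;2;12;9;12m🬂[38;2;43;35;10m[48;2;13;9;13m🬀[38;2;15;10;15m[48;2;12;9;12m🬂[38;2;15;10;15m[48;2;12;9;12m🬂[38;2;15;10;15m[48;2;12;9;12m🬂[0m
</frame>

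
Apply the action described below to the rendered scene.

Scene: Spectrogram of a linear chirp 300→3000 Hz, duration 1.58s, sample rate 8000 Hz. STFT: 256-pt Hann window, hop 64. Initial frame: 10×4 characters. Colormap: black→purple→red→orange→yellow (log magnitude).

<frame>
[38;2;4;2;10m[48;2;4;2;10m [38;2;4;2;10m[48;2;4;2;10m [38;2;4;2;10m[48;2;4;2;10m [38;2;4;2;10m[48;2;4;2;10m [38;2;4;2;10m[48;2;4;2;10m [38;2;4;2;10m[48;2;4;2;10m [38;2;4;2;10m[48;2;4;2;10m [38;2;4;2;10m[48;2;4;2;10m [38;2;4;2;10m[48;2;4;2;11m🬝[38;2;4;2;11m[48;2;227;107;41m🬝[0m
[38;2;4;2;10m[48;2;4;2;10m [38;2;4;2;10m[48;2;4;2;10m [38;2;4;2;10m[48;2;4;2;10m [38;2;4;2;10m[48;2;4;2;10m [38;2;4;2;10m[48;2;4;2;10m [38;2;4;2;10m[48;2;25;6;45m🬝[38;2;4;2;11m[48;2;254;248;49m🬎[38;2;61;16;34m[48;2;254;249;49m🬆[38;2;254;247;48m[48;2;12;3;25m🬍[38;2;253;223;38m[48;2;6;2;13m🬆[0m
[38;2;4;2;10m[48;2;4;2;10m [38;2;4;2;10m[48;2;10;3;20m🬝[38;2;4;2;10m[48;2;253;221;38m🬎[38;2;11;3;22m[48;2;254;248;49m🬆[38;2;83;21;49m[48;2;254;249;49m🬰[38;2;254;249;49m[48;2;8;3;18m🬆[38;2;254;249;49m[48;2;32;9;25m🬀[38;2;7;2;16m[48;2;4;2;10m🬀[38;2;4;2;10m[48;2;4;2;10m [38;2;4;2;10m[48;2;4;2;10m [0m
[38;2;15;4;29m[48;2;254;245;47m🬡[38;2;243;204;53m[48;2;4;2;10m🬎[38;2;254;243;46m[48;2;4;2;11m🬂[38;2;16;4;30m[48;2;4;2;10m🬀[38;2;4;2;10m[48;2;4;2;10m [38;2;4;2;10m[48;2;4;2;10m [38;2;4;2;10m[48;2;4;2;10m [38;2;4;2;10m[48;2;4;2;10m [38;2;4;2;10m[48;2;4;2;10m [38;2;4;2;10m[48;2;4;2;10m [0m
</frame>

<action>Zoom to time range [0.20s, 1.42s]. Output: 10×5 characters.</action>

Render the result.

<frame>
[38;2;4;2;10m[48;2;4;2;10m [38;2;4;2;10m[48;2;4;2;10m [38;2;4;2;10m[48;2;4;2;10m [38;2;4;2;10m[48;2;4;2;10m [38;2;4;2;10m[48;2;4;2;10m [38;2;4;2;10m[48;2;4;2;10m [38;2;4;2;10m[48;2;4;2;10m [38;2;4;2;10m[48;2;4;2;10m [38;2;4;2;10m[48;2;4;2;10m [38;2;4;2;10m[48;2;4;2;10m [0m
[38;2;4;2;10m[48;2;4;2;10m [38;2;4;2;10m[48;2;4;2;10m [38;2;4;2;10m[48;2;4;2;10m [38;2;4;2;10m[48;2;4;2;10m [38;2;4;2;10m[48;2;4;2;10m [38;2;4;2;10m[48;2;4;2;10m [38;2;4;2;10m[48;2;4;2;11m🬝[38;2;4;2;10m[48;2;16;4;30m🬝[38;2;4;2;11m[48;2;249;194;33m🬎[38;2;9;3;19m[48;2;254;248;49m🬆[0m
[38;2;4;2;10m[48;2;4;2;10m [38;2;4;2;10m[48;2;4;2;10m [38;2;4;2;10m[48;2;4;2;10m [38;2;4;2;10m[48;2;9;3;19m🬝[38;2;32;9;25m[48;2;254;249;49m🬝[38;2;12;3;23m[48;2;254;243;47m🬆[38;2;19;4;36m[48;2;253;233;42m🬡[38;2;254;249;49m[48;2;61;16;35m🬆[38;2;254;249;49m[48;2;5;2;13m🬂[38;2;27;6;49m[48;2;4;2;11m🬀[0m
[38;2;38;10;24m[48;2;254;249;49m🬝[38;2;8;2;17m[48;2;250;213;38m🬆[38;2;26;6;47m[48;2;254;249;49m🬡[38;2;243;204;53m[48;2;5;2;13m🬎[38;2;254;248;49m[48;2;5;2;12m🬂[38;2;46;10;80m[48;2;4;2;11m🬀[38;2;5;2;11m[48;2;4;2;10m🬀[38;2;4;2;10m[48;2;4;2;10m [38;2;4;2;10m[48;2;4;2;10m [38;2;4;2;10m[48;2;4;2;10m [0m
[38;2;254;249;49m[48;2;7;2;16m🬂[38;2;85;21;87m[48;2;4;2;11m🬀[38;2;5;2;11m[48;2;4;2;10m🬀[38;2;4;2;10m[48;2;4;2;10m [38;2;4;2;10m[48;2;4;2;10m [38;2;4;2;10m[48;2;4;2;10m [38;2;4;2;10m[48;2;4;2;10m [38;2;4;2;10m[48;2;4;2;10m [38;2;4;2;10m[48;2;4;2;10m [38;2;4;2;10m[48;2;4;2;10m [0m
</frame>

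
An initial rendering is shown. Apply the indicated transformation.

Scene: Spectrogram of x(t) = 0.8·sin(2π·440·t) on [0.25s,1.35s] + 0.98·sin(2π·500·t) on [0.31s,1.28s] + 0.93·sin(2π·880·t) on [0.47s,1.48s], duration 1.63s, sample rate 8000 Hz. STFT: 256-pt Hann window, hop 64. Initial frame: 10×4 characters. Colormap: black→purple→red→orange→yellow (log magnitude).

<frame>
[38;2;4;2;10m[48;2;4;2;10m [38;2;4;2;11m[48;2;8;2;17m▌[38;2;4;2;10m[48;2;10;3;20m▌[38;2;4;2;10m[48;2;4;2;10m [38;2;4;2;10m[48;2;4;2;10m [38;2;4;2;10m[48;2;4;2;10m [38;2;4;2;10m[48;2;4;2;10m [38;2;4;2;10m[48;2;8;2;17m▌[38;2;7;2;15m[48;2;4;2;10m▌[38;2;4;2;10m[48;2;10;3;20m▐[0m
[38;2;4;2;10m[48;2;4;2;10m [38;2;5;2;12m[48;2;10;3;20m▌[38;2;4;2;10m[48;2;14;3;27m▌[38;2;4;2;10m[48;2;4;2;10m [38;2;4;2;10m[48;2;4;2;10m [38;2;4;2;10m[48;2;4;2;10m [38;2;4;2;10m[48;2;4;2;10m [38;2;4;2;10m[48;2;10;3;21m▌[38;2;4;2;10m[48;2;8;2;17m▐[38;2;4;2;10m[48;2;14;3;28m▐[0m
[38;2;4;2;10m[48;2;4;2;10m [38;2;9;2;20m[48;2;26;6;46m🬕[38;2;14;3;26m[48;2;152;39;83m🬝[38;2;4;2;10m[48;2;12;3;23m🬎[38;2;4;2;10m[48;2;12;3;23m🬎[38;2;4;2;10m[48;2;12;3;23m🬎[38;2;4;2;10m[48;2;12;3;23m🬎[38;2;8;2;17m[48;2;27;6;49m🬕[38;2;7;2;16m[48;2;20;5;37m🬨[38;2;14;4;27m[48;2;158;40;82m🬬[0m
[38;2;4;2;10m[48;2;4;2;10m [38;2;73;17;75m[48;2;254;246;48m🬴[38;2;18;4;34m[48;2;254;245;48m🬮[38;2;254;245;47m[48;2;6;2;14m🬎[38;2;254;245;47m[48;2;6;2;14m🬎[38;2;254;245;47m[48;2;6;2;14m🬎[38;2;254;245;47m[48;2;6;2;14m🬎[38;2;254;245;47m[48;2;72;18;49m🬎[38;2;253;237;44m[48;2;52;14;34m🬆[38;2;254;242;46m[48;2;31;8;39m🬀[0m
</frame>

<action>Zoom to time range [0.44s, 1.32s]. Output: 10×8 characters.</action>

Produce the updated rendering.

<frame>
[38;2;4;2;10m[48;2;9;3;19m▐[38;2;4;2;10m[48;2;4;2;10m [38;2;4;2;10m[48;2;4;2;10m [38;2;4;2;10m[48;2;4;2;10m [38;2;4;2;10m[48;2;4;2;10m [38;2;4;2;10m[48;2;4;2;10m [38;2;4;2;10m[48;2;4;2;10m [38;2;4;2;10m[48;2;4;2;10m [38;2;4;2;10m[48;2;4;2;10m [38;2;4;2;10m[48;2;8;2;17m▌[0m
[38;2;4;2;10m[48;2;10;3;20m▐[38;2;4;2;10m[48;2;4;2;10m [38;2;4;2;10m[48;2;4;2;10m [38;2;4;2;10m[48;2;4;2;10m [38;2;4;2;10m[48;2;4;2;10m [38;2;4;2;10m[48;2;4;2;10m [38;2;4;2;10m[48;2;4;2;10m [38;2;4;2;10m[48;2;4;2;10m [38;2;4;2;10m[48;2;4;2;10m [38;2;4;2;10m[48;2;8;2;17m▌[0m
[38;2;4;2;10m[48;2;12;3;23m▐[38;2;4;2;10m[48;2;4;2;10m [38;2;4;2;10m[48;2;4;2;10m [38;2;4;2;10m[48;2;4;2;10m [38;2;4;2;10m[48;2;4;2;10m [38;2;4;2;10m[48;2;4;2;10m [38;2;4;2;10m[48;2;4;2;10m [38;2;4;2;10m[48;2;4;2;10m [38;2;4;2;10m[48;2;4;2;10m [38;2;4;2;10m[48;2;9;3;19m▌[0m
[38;2;4;2;10m[48;2;15;4;29m▐[38;2;4;2;10m[48;2;4;2;10m [38;2;4;2;10m[48;2;4;2;10m [38;2;4;2;10m[48;2;4;2;10m [38;2;4;2;10m[48;2;4;2;10m [38;2;4;2;10m[48;2;4;2;10m [38;2;4;2;10m[48;2;4;2;10m [38;2;4;2;10m[48;2;4;2;10m [38;2;4;2;10m[48;2;4;2;10m [38;2;4;2;10m[48;2;11;3;22m▌[0m
[38;2;4;2;10m[48;2;23;5;42m▐[38;2;4;2;10m[48;2;4;2;10m [38;2;4;2;10m[48;2;4;2;10m [38;2;4;2;10m[48;2;4;2;10m [38;2;4;2;10m[48;2;4;2;10m [38;2;4;2;10m[48;2;4;2;10m [38;2;4;2;10m[48;2;4;2;10m [38;2;4;2;10m[48;2;4;2;10m [38;2;4;2;10m[48;2;4;2;10m [38;2;4;2;10m[48;2;15;4;28m▌[0m
[38;2;20;5;37m[48;2;152;39;83m🬬[38;2;4;2;10m[48;2;12;3;23m🬎[38;2;4;2;10m[48;2;12;3;23m🬎[38;2;4;2;10m[48;2;11;3;23m🬎[38;2;4;2;10m[48;2;12;3;23m🬎[38;2;4;2;10m[48;2;11;3;23m🬎[38;2;4;2;10m[48;2;12;3;23m🬎[38;2;4;2;10m[48;2;11;3;23m🬎[38;2;4;2;10m[48;2;12;3;23m🬎[38;2;6;2;14m[48;2;26;6;48m▌[0m
[38;2;38;9;67m[48;2;246;213;49m🬇[38;2;38;9;67m[48;2;254;245;47m🬋[38;2;38;9;67m[48;2;254;245;47m🬋[38;2;38;9;67m[48;2;254;245;47m🬋[38;2;38;9;67m[48;2;254;245;47m🬋[38;2;38;9;67m[48;2;254;245;47m🬋[38;2;38;9;67m[48;2;254;245;47m🬋[38;2;38;9;67m[48;2;254;245;47m🬋[38;2;38;9;67m[48;2;254;245;47m🬋[38;2;68;16;76m[48;2;254;245;47m🬋[0m
[38;2;253;231;42m[48;2;24;6;44m🬂[38;2;254;243;47m[48;2;5;2;12m🬂[38;2;254;236;44m[48;2;5;2;12m🬂[38;2;254;238;45m[48;2;5;2;12m🬂[38;2;254;243;47m[48;2;5;2;12m🬂[38;2;253;233;43m[48;2;5;2;12m🬂[38;2;254;244;47m[48;2;5;2;12m🬂[38;2;253;233;43m[48;2;5;2;12m🬂[38;2;254;243;47m[48;2;5;2;12m🬂[38;2;254;238;44m[48;2;59;15;48m🬂[0m
</frame>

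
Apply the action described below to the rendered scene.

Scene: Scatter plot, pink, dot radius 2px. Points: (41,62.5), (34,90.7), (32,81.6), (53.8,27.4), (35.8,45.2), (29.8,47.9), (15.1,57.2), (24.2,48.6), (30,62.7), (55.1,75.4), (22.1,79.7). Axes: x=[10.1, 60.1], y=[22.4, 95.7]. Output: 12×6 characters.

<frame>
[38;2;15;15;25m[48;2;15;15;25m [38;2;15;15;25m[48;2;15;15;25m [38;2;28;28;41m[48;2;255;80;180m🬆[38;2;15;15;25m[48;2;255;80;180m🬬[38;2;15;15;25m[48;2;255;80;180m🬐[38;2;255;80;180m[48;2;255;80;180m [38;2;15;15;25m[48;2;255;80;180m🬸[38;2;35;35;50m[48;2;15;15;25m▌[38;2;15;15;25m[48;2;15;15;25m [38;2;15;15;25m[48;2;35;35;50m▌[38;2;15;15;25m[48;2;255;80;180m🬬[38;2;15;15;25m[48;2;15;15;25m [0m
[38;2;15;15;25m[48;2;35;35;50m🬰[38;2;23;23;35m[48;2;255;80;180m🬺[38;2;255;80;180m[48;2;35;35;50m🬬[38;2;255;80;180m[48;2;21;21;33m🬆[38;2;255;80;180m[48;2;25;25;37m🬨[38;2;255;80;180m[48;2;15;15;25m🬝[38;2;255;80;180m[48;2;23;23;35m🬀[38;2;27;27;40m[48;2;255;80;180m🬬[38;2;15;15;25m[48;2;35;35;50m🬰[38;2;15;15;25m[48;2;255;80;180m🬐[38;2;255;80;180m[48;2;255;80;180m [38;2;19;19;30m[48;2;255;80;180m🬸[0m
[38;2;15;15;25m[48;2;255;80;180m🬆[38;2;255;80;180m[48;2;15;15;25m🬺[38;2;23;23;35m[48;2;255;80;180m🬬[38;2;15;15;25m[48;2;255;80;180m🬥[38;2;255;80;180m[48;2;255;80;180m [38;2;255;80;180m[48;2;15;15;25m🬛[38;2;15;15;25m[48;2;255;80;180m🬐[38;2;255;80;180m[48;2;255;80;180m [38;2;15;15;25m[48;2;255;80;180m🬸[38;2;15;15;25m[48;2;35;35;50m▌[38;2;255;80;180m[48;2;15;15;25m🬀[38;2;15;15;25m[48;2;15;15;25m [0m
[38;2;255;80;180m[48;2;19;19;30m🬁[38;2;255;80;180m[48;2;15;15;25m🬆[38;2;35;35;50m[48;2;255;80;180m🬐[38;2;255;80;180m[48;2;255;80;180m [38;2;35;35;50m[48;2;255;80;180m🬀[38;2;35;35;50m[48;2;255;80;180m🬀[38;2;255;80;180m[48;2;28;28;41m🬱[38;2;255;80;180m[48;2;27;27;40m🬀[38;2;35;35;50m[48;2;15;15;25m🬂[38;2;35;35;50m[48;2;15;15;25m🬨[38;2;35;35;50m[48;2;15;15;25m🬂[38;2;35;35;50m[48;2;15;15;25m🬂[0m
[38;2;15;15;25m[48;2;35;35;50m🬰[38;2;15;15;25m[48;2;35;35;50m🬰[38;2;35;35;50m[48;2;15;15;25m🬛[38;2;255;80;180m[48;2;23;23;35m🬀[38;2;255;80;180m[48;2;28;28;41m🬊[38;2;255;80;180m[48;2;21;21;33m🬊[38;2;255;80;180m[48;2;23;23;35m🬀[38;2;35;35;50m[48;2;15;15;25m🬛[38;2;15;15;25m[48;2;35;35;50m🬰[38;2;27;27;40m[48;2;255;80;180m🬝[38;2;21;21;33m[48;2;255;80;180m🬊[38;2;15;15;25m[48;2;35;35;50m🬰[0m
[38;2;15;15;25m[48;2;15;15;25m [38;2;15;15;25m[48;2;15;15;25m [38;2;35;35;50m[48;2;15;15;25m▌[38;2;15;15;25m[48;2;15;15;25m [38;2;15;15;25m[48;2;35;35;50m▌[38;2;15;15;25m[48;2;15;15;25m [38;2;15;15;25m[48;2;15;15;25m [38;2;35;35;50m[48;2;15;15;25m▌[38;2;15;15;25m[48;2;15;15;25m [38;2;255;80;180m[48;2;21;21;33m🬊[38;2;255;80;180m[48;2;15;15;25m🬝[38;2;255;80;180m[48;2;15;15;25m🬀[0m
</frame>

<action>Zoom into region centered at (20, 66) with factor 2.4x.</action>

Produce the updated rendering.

<frame>
[38;2;15;15;25m[48;2;15;15;25m [38;2;15;15;25m[48;2;15;15;25m [38;2;35;35;50m[48;2;15;15;25m▌[38;2;15;15;25m[48;2;15;15;25m [38;2;15;15;25m[48;2;35;35;50m▌[38;2;15;15;25m[48;2;255;80;180m🬺[38;2;255;80;180m[48;2;15;15;25m🬬[38;2;255;80;180m[48;2;21;21;33m🬆[38;2;15;15;25m[48;2;15;15;25m [38;2;15;15;25m[48;2;35;35;50m▌[38;2;15;15;25m[48;2;15;15;25m [38;2;15;15;25m[48;2;15;15;25m [0m
[38;2;15;15;25m[48;2;35;35;50m🬰[38;2;15;15;25m[48;2;35;35;50m🬰[38;2;35;35;50m[48;2;15;15;25m🬛[38;2;15;15;25m[48;2;35;35;50m🬰[38;2;15;15;25m[48;2;35;35;50m🬐[38;2;15;15;25m[48;2;35;35;50m🬰[38;2;15;15;25m[48;2;35;35;50m🬰[38;2;35;35;50m[48;2;15;15;25m🬛[38;2;15;15;25m[48;2;35;35;50m🬰[38;2;15;15;25m[48;2;35;35;50m🬐[38;2;15;15;25m[48;2;35;35;50m🬰[38;2;15;15;25m[48;2;35;35;50m🬰[0m
[38;2;15;15;25m[48;2;15;15;25m [38;2;15;15;25m[48;2;15;15;25m [38;2;35;35;50m[48;2;15;15;25m▌[38;2;15;15;25m[48;2;15;15;25m [38;2;15;15;25m[48;2;35;35;50m▌[38;2;15;15;25m[48;2;15;15;25m [38;2;15;15;25m[48;2;15;15;25m [38;2;35;35;50m[48;2;15;15;25m▌[38;2;15;15;25m[48;2;15;15;25m [38;2;15;15;25m[48;2;35;35;50m▌[38;2;15;15;25m[48;2;15;15;25m [38;2;15;15;25m[48;2;255;80;180m🬬[0m
[38;2;35;35;50m[48;2;15;15;25m🬂[38;2;35;35;50m[48;2;15;15;25m🬂[38;2;35;35;50m[48;2;15;15;25m🬕[38;2;23;23;35m[48;2;255;80;180m🬬[38;2;35;35;50m[48;2;15;15;25m🬨[38;2;35;35;50m[48;2;15;15;25m🬂[38;2;35;35;50m[48;2;15;15;25m🬂[38;2;35;35;50m[48;2;15;15;25m🬕[38;2;35;35;50m[48;2;15;15;25m🬂[38;2;35;35;50m[48;2;15;15;25m🬨[38;2;255;80;180m[48;2;25;25;37m🬫[38;2;255;80;180m[48;2;255;80;180m [0m
[38;2;15;15;25m[48;2;35;35;50m🬰[38;2;15;15;25m[48;2;35;35;50m🬰[38;2;35;35;50m[48;2;255;80;180m🬐[38;2;255;80;180m[48;2;255;80;180m [38;2;27;27;40m[48;2;255;80;180m🬸[38;2;15;15;25m[48;2;35;35;50m🬰[38;2;15;15;25m[48;2;35;35;50m🬰[38;2;35;35;50m[48;2;15;15;25m🬛[38;2;15;15;25m[48;2;35;35;50m🬰[38;2;15;15;25m[48;2;35;35;50m🬐[38;2;15;15;25m[48;2;35;35;50m🬰[38;2;255;80;180m[48;2;23;23;35m🬀[0m
[38;2;15;15;25m[48;2;15;15;25m [38;2;15;15;25m[48;2;15;15;25m [38;2;35;35;50m[48;2;15;15;25m▌[38;2;255;80;180m[48;2;15;15;25m🬀[38;2;15;15;25m[48;2;35;35;50m▌[38;2;15;15;25m[48;2;15;15;25m [38;2;15;15;25m[48;2;15;15;25m [38;2;35;35;50m[48;2;15;15;25m▌[38;2;15;15;25m[48;2;15;15;25m [38;2;15;15;25m[48;2;35;35;50m▌[38;2;15;15;25m[48;2;15;15;25m [38;2;15;15;25m[48;2;15;15;25m [0m
</frame>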